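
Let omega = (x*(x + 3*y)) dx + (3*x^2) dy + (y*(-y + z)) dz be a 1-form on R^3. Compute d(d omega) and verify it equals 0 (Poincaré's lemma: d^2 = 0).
d(d omega) = 0

Step 1: d omega = sum_{i<j} (∂f_j/∂x_i - ∂f_i/∂x_j) dx_i ∧ dx_j:
  coeff of dx ∧ dy: 3*x
  coeff of dx ∧ dz: 0
  coeff of dy ∧ dz: -2*y + z
Step 2: Apply d again to each 2-form coefficient. The only possible 3-form in R^3 is dx ∧ dy ∧ dz, with coefficient
  ∂(coeff of dy∧dz)/∂x - ∂(coeff of dx∧dz)/∂y + ∂(coeff of dx∧dy)/∂z
  = ∂/∂x (-2*y + z) - ∂/∂y (0) + ∂/∂z (3*x).
Each of these terms simplifies to sums of mixed partials that cancel in pairs. The result is 0 (by equality of mixed partials for smooth functions — Schwarz / Clairaut).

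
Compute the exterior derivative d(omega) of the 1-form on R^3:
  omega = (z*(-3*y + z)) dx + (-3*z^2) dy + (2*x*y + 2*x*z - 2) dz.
d(omega) = (3*z) dx ∧ dy + (5*y) dx ∧ dz + (2*x + 6*z) dy ∧ dz

For a 1-form omega = sum_i f_i dx_i, the exterior derivative is
  d(omega) = sum_{i < j} (∂f_j/∂x_i - ∂f_i/∂x_j) dx_i ∧ dx_j.
  coefficient of dx ∧ dy: ∂f_2/∂x - ∂f_1/∂y = ∂(-3*z^2)/∂x - ∂(z*(-3*y + z))/∂y = 3*z
  coefficient of dx ∧ dz: ∂f_3/∂x - ∂f_1/∂z = ∂(2*x*y + 2*x*z - 2)/∂x - ∂(z*(-3*y + z))/∂z = 5*y
  coefficient of dy ∧ dz: ∂f_3/∂y - ∂f_2/∂z = ∂(2*x*y + 2*x*z - 2)/∂y - ∂(-3*z^2)/∂z = 2*x + 6*z
Assembling: d(omega) = (3*z) dx ∧ dy + (5*y) dx ∧ dz + (2*x + 6*z) dy ∧ dz.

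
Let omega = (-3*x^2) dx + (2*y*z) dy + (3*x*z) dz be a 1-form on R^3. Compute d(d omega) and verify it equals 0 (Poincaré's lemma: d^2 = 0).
d(d omega) = 0

Step 1: d omega = sum_{i<j} (∂f_j/∂x_i - ∂f_i/∂x_j) dx_i ∧ dx_j:
  coeff of dx ∧ dy: 0
  coeff of dx ∧ dz: 3*z
  coeff of dy ∧ dz: -2*y
Step 2: Apply d again to each 2-form coefficient. The only possible 3-form in R^3 is dx ∧ dy ∧ dz, with coefficient
  ∂(coeff of dy∧dz)/∂x - ∂(coeff of dx∧dz)/∂y + ∂(coeff of dx∧dy)/∂z
  = ∂/∂x (-2*y) - ∂/∂y (3*z) + ∂/∂z (0).
Each of these terms simplifies to sums of mixed partials that cancel in pairs. The result is 0 (by equality of mixed partials for smooth functions — Schwarz / Clairaut).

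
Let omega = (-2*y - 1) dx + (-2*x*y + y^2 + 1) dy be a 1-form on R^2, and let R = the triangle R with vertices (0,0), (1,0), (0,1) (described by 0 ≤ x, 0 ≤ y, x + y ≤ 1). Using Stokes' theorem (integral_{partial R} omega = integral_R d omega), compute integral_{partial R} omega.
integral_(partial R) omega = 2/3

Stokes: integral_partial_R omega = integral_R d omega with d omega = (∂Q/∂x - ∂P/∂y) dx ∧ dy.
  ∂Q/∂x = -2*y
  ∂P/∂y = -2
  integrand = ∂Q/∂x - ∂P/∂y = 2 - 2*y.
Integrating over R: integral_0^1 integral_0^{1-x} (2 - 2*y) dy dx = 2/3.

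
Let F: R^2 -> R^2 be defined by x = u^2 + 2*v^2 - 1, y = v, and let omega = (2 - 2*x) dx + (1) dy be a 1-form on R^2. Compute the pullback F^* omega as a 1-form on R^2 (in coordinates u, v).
F^* omega = (4*u*(-u^2 - 2*v^2 + 2)) du + (-8*u^2*v - 16*v^3 + 16*v + 1) dv

Using F^*(f dg) = (f ∘ F) d(g ∘ F), substitute each coordinate x_i by F_i(u, v) in f_i, and replace dx_i by d F_i = (∂F_i/∂u) du + (∂F_i/∂v) dv.
  For the x component: f_1(F) = -2*u^2 - 4*v^2 + 4; d F_1 = (2*u) du + (4*v) dv
  For the y component: f_2(F) = 1; d F_2 = (0) du + (1) dv
Combining and collecting du, dv coefficients:
  coeff of du: 4*u*(-u^2 - 2*v^2 + 2)
  coeff of dv: -8*u^2*v - 16*v^3 + 16*v + 1
F^* omega = (4*u*(-u^2 - 2*v^2 + 2)) du + (-8*u^2*v - 16*v^3 + 16*v + 1) dv.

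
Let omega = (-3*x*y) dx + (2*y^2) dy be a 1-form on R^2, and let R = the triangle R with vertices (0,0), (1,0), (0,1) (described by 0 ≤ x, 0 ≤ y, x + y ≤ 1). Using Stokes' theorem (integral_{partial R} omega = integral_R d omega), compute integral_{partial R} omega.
integral_(partial R) omega = 1/2

Stokes: integral_partial_R omega = integral_R d omega with d omega = (∂Q/∂x - ∂P/∂y) dx ∧ dy.
  ∂Q/∂x = 0
  ∂P/∂y = -3*x
  integrand = ∂Q/∂x - ∂P/∂y = 3*x.
Integrating over R: integral_0^1 integral_0^{1-x} (3*x) dy dx = 1/2.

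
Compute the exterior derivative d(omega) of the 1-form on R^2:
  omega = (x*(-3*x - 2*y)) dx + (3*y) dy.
d(omega) = (2*x) dx ∧ dy

For a 1-form omega = sum_i f_i dx_i, the exterior derivative is
  d(omega) = sum_{i < j} (∂f_j/∂x_i - ∂f_i/∂x_j) dx_i ∧ dx_j.
  coefficient of dx ∧ dy: ∂f_2/∂x - ∂f_1/∂y = ∂(3*y)/∂x - ∂(x*(-3*x - 2*y))/∂y = 2*x
Assembling: d(omega) = (2*x) dx ∧ dy.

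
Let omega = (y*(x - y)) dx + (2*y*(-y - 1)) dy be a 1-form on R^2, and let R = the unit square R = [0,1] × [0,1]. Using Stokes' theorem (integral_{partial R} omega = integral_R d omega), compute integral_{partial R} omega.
integral_(partial R) omega = 1/2

Stokes: integral_partial_R omega = integral_R d omega with d omega = (∂Q/∂x - ∂P/∂y) dx ∧ dy.
  ∂Q/∂x = 0
  ∂P/∂y = x - 2*y
  integrand = ∂Q/∂x - ∂P/∂y = -x + 2*y.
Integrating over R: integral_0^1 integral_0^1 (-x + 2*y) dx dy = 1/2.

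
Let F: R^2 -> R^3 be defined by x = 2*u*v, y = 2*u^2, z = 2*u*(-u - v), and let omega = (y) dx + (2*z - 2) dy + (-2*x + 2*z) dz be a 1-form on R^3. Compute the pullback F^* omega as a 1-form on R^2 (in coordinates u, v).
F^* omega = (4*u*(7*u*v + 4*v^2 - 2)) du + (u^2*(12*u + 16*v)) dv

Using F^*(f dg) = (f ∘ F) d(g ∘ F), substitute each coordinate x_i by F_i(u, v) in f_i, and replace dx_i by d F_i = (∂F_i/∂u) du + (∂F_i/∂v) dv.
  For the x component: f_1(F) = 2*u^2; d F_1 = (2*v) du + (2*u) dv
  For the y component: f_2(F) = -4*u^2 - 4*u*v - 2; d F_2 = (4*u) du + (0) dv
  For the z component: f_3(F) = 4*u*(-u - 2*v); d F_3 = (-4*u - 2*v) du + (-2*u) dv
Combining and collecting du, dv coefficients:
  coeff of du: 4*u*(7*u*v + 4*v^2 - 2)
  coeff of dv: u^2*(12*u + 16*v)
F^* omega = (4*u*(7*u*v + 4*v^2 - 2)) du + (u^2*(12*u + 16*v)) dv.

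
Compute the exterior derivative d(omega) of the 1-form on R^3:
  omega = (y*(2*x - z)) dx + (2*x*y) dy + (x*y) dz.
d(omega) = (-2*x + 2*y + z) dx ∧ dy + (2*y) dx ∧ dz + (x) dy ∧ dz

For a 1-form omega = sum_i f_i dx_i, the exterior derivative is
  d(omega) = sum_{i < j} (∂f_j/∂x_i - ∂f_i/∂x_j) dx_i ∧ dx_j.
  coefficient of dx ∧ dy: ∂f_2/∂x - ∂f_1/∂y = ∂(2*x*y)/∂x - ∂(y*(2*x - z))/∂y = -2*x + 2*y + z
  coefficient of dx ∧ dz: ∂f_3/∂x - ∂f_1/∂z = ∂(x*y)/∂x - ∂(y*(2*x - z))/∂z = 2*y
  coefficient of dy ∧ dz: ∂f_3/∂y - ∂f_2/∂z = ∂(x*y)/∂y - ∂(2*x*y)/∂z = x
Assembling: d(omega) = (-2*x + 2*y + z) dx ∧ dy + (2*y) dx ∧ dz + (x) dy ∧ dz.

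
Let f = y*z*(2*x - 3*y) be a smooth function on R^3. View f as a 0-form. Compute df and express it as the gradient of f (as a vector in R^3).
df = (2*y*z) dx + (2*z*(x - 3*y)) dy + (y*(2*x - 3*y)) dz; grad f = (2*y*z, 2*z*(x - 3*y), y*(2*x - 3*y))

For a 0-form f, d f = (∂f/∂x) dx + (∂f/∂y) dy + (∂f/∂z) dz. The components of the vector representation are exactly the entries of grad f in Cartesian coordinates:
  ∂f/∂x = 2*y*z
  ∂f/∂y = 2*z*(x - 3*y)
  ∂f/∂z = y*(2*x - 3*y).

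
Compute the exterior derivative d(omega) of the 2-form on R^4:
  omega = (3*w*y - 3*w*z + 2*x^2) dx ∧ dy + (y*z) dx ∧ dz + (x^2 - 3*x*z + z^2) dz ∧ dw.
d(omega) = (-3*w - z) dx ∧ dy ∧ dz + (3*y - 3*z) dx ∧ dy ∧ dw + (2*x - 3*z) dx ∧ dz ∧ dw

For a 2-form omega = sum_{i<j} g_{ij} dx_i ∧ dx_j, the exterior derivative is
  d(omega) = sum_{i<j} d(g_{ij}) ∧ dx_i ∧ dx_j = sum_{i<j, k} (∂g_{ij}/∂x_k) dx_k ∧ dx_i ∧ dx_j.
Expand each term, using dx_k ∧ dx_i ∧ dx_j = sgn(permutation) dx_{(a)} ∧ dx_{(b)} ∧ dx_{(c)} with (a < b < c) sorted:
  d(3*w*y - 3*w*z + 2*x^2) includes (∂/∂z)(3*w*y - 3*w*z + 2*x^2) dz = (-3*w) dz, which multiplied by dx ∧ dy gives (-3*w) dx ∧ dy ∧ dz
  d(3*w*y - 3*w*z + 2*x^2) includes (∂/∂w)(3*w*y - 3*w*z + 2*x^2) dw = (3*y - 3*z) dw, which multiplied by dx ∧ dy gives (3*y - 3*z) dx ∧ dy ∧ dw
  d(y*z) includes (∂/∂y)(y*z) dy = (z) dy, which multiplied by dx ∧ dz gives (-z) dx ∧ dy ∧ dz
  d(x^2 - 3*x*z + z^2) includes (∂/∂x)(x^2 - 3*x*z + z^2) dx = (2*x - 3*z) dx, which multiplied by dz ∧ dw gives (2*x - 3*z) dx ∧ dz ∧ dw
Collecting like 3-forms: d(omega) = (-3*w - z) dx ∧ dy ∧ dz + (3*y - 3*z) dx ∧ dy ∧ dw + (2*x - 3*z) dx ∧ dz ∧ dw.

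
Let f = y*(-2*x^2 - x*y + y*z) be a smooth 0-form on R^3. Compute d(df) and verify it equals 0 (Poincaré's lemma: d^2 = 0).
d(df) = 0

Step 1: df = sum_i (∂f/∂x_i) dx_i = (y*(-4*x - y)) dx + (-2*x^2 - 2*x*y + 2*y*z) dy + (y^2) dz.
Step 2: Apply d again. Using the 1-form formula, the coefficient of dx ∧ dy in d(df) is ∂^2 f/∂x ∂y - ∂^2 f/∂y ∂x = (-4*x - 2*y) - (-4*x - 2*y) = 0 (equality of mixed partials for smooth f).
Similarly for dx ∧ dz and dy ∧ dz — all coefficients vanish. So d(df) = 0.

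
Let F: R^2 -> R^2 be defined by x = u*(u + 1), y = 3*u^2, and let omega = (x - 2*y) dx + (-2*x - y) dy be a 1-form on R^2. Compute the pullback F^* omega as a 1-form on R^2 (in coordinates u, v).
F^* omega = (u*(-40*u^2 - 15*u + 1)) du

Using F^*(f dg) = (f ∘ F) d(g ∘ F), substitute each coordinate x_i by F_i(u, v) in f_i, and replace dx_i by d F_i = (∂F_i/∂u) du + (∂F_i/∂v) dv.
  For the x component: f_1(F) = u*(1 - 5*u); d F_1 = (2*u + 1) du + (0) dv
  For the y component: f_2(F) = u*(-5*u - 2); d F_2 = (6*u) du + (0) dv
Combining and collecting du, dv coefficients:
  coeff of du: u*(-40*u^2 - 15*u + 1)
  coeff of dv: 0
F^* omega = (u*(-40*u^2 - 15*u + 1)) du.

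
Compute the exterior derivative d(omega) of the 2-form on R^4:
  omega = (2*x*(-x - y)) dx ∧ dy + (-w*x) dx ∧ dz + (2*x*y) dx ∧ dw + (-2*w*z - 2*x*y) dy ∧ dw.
d(omega) = (-x) dx ∧ dz ∧ dw + (-2*x - 2*y) dx ∧ dy ∧ dw + (2*w) dy ∧ dz ∧ dw

For a 2-form omega = sum_{i<j} g_{ij} dx_i ∧ dx_j, the exterior derivative is
  d(omega) = sum_{i<j} d(g_{ij}) ∧ dx_i ∧ dx_j = sum_{i<j, k} (∂g_{ij}/∂x_k) dx_k ∧ dx_i ∧ dx_j.
Expand each term, using dx_k ∧ dx_i ∧ dx_j = sgn(permutation) dx_{(a)} ∧ dx_{(b)} ∧ dx_{(c)} with (a < b < c) sorted:
  d(-w*x) includes (∂/∂w)(-w*x) dw = (-x) dw, which multiplied by dx ∧ dz gives (-x) dx ∧ dz ∧ dw
  d(2*x*y) includes (∂/∂y)(2*x*y) dy = (2*x) dy, which multiplied by dx ∧ dw gives (-2*x) dx ∧ dy ∧ dw
  d(-2*w*z - 2*x*y) includes (∂/∂x)(-2*w*z - 2*x*y) dx = (-2*y) dx, which multiplied by dy ∧ dw gives (-2*y) dx ∧ dy ∧ dw
  d(-2*w*z - 2*x*y) includes (∂/∂z)(-2*w*z - 2*x*y) dz = (-2*w) dz, which multiplied by dy ∧ dw gives (2*w) dy ∧ dz ∧ dw
Collecting like 3-forms: d(omega) = (-x) dx ∧ dz ∧ dw + (-2*x - 2*y) dx ∧ dy ∧ dw + (2*w) dy ∧ dz ∧ dw.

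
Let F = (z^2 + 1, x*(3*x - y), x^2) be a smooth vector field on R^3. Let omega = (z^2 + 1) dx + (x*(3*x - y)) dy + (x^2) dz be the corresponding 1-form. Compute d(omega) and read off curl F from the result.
d(omega) = (0) dy ∧ dz + (-2*x + 2*z) dz ∧ dx + (6*x - y) dx ∧ dy; curl F = (0, -2*x + 2*z, 6*x - y)

d omega = sum_{i<j} (∂f_j/∂x_i - ∂f_i/∂x_j) dx_i ∧ dx_j. Under the identification (dy ∧ dz, dz ∧ dx, dx ∧ dy) ↔ (e_x, e_y, e_z), the coefficients are exactly the components of curl F. Compute:
  ∂R/∂y - ∂Q/∂z = (0) - (0) = 0
  ∂P/∂z - ∂R/∂x = (2*z) - (2*x) = -2*x + 2*z
  ∂Q/∂x - ∂P/∂y = (6*x - y) - (0) = 6*x - y.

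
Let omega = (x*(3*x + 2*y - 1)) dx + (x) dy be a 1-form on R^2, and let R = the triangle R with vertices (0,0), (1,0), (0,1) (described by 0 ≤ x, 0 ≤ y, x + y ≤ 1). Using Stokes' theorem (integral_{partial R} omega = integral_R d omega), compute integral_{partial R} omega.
integral_(partial R) omega = 1/6

Stokes: integral_partial_R omega = integral_R d omega with d omega = (∂Q/∂x - ∂P/∂y) dx ∧ dy.
  ∂Q/∂x = 1
  ∂P/∂y = 2*x
  integrand = ∂Q/∂x - ∂P/∂y = 1 - 2*x.
Integrating over R: integral_0^1 integral_0^{1-x} (1 - 2*x) dy dx = 1/6.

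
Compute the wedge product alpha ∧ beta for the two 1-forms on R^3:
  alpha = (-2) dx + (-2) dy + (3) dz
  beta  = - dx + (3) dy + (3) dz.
alpha ∧ beta = (-8) dx ∧ dy + (-3) dx ∧ dz + (-15) dy ∧ dz

Distribute the wedge, using dx_i ∧ dx_j = -dx_j ∧ dx_i and dx_i ∧ dx_i = 0. For each pair (i, j) with i < j, the coefficient of dx_i ∧ dx_j in alpha ∧ beta is (alpha_i * beta_j - alpha_j * beta_i). Collecting: alpha ∧ beta = (-8) dx ∧ dy + (-3) dx ∧ dz + (-15) dy ∧ dz.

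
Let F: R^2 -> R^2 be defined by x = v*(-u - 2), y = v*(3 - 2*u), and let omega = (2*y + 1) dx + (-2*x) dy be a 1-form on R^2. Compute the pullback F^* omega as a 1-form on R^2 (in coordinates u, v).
F^* omega = (v*(-14*v - 1)) du + (-u - 2) dv

Using F^*(f dg) = (f ∘ F) d(g ∘ F), substitute each coordinate x_i by F_i(u, v) in f_i, and replace dx_i by d F_i = (∂F_i/∂u) du + (∂F_i/∂v) dv.
  For the x component: f_1(F) = -4*u*v + 6*v + 1; d F_1 = (-v) du + (-u - 2) dv
  For the y component: f_2(F) = 2*v*(u + 2); d F_2 = (-2*v) du + (3 - 2*u) dv
Combining and collecting du, dv coefficients:
  coeff of du: v*(-14*v - 1)
  coeff of dv: -u - 2
F^* omega = (v*(-14*v - 1)) du + (-u - 2) dv.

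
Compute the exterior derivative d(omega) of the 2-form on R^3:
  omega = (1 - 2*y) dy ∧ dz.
d(omega) = 0

For a 2-form omega = sum_{i<j} g_{ij} dx_i ∧ dx_j, the exterior derivative is
  d(omega) = sum_{i<j} d(g_{ij}) ∧ dx_i ∧ dx_j = sum_{i<j, k} (∂g_{ij}/∂x_k) dx_k ∧ dx_i ∧ dx_j.
Expand each term, using dx_k ∧ dx_i ∧ dx_j = sgn(permutation) dx_{(a)} ∧ dx_{(b)} ∧ dx_{(c)} with (a < b < c) sorted:

Collecting like 3-forms: d(omega) = 0.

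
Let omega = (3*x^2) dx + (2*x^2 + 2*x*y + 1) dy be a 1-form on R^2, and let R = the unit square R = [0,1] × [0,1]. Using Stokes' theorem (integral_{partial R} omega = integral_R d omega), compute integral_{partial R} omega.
integral_(partial R) omega = 3

Stokes: integral_partial_R omega = integral_R d omega with d omega = (∂Q/∂x - ∂P/∂y) dx ∧ dy.
  ∂Q/∂x = 4*x + 2*y
  ∂P/∂y = 0
  integrand = ∂Q/∂x - ∂P/∂y = 4*x + 2*y.
Integrating over R: integral_0^1 integral_0^1 (4*x + 2*y) dx dy = 3.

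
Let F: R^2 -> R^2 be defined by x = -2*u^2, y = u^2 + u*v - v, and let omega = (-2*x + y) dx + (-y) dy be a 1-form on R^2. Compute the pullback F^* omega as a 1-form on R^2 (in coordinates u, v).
F^* omega = (-22*u^3 - 7*u^2*v - u*v^2 + 6*u*v + v^2) du + (-u^3 - u^2*v + u^2 + 2*u*v - v) dv

Using F^*(f dg) = (f ∘ F) d(g ∘ F), substitute each coordinate x_i by F_i(u, v) in f_i, and replace dx_i by d F_i = (∂F_i/∂u) du + (∂F_i/∂v) dv.
  For the x component: f_1(F) = 5*u^2 + u*v - v; d F_1 = (-4*u) du + (0) dv
  For the y component: f_2(F) = -u^2 - u*v + v; d F_2 = (2*u + v) du + (u - 1) dv
Combining and collecting du, dv coefficients:
  coeff of du: -22*u^3 - 7*u^2*v - u*v^2 + 6*u*v + v^2
  coeff of dv: -u^3 - u^2*v + u^2 + 2*u*v - v
F^* omega = (-22*u^3 - 7*u^2*v - u*v^2 + 6*u*v + v^2) du + (-u^3 - u^2*v + u^2 + 2*u*v - v) dv.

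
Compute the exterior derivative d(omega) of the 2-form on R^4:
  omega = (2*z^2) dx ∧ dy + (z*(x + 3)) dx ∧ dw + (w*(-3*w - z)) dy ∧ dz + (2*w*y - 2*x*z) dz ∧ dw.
d(omega) = (4*z) dx ∧ dy ∧ dz + (-x - 2*z - 3) dx ∧ dz ∧ dw + (-4*w - z) dy ∧ dz ∧ dw

For a 2-form omega = sum_{i<j} g_{ij} dx_i ∧ dx_j, the exterior derivative is
  d(omega) = sum_{i<j} d(g_{ij}) ∧ dx_i ∧ dx_j = sum_{i<j, k} (∂g_{ij}/∂x_k) dx_k ∧ dx_i ∧ dx_j.
Expand each term, using dx_k ∧ dx_i ∧ dx_j = sgn(permutation) dx_{(a)} ∧ dx_{(b)} ∧ dx_{(c)} with (a < b < c) sorted:
  d(2*z^2) includes (∂/∂z)(2*z^2) dz = (4*z) dz, which multiplied by dx ∧ dy gives (4*z) dx ∧ dy ∧ dz
  d(z*(x + 3)) includes (∂/∂z)(z*(x + 3)) dz = (x + 3) dz, which multiplied by dx ∧ dw gives (-x - 3) dx ∧ dz ∧ dw
  d(w*(-3*w - z)) includes (∂/∂w)(w*(-3*w - z)) dw = (-6*w - z) dw, which multiplied by dy ∧ dz gives (-6*w - z) dy ∧ dz ∧ dw
  d(2*w*y - 2*x*z) includes (∂/∂x)(2*w*y - 2*x*z) dx = (-2*z) dx, which multiplied by dz ∧ dw gives (-2*z) dx ∧ dz ∧ dw
  d(2*w*y - 2*x*z) includes (∂/∂y)(2*w*y - 2*x*z) dy = (2*w) dy, which multiplied by dz ∧ dw gives (2*w) dy ∧ dz ∧ dw
Collecting like 3-forms: d(omega) = (4*z) dx ∧ dy ∧ dz + (-x - 2*z - 3) dx ∧ dz ∧ dw + (-4*w - z) dy ∧ dz ∧ dw.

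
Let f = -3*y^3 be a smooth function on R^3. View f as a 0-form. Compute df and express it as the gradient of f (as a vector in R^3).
df = (0) dx + (-9*y^2) dy + (0) dz; grad f = (0, -9*y^2, 0)

For a 0-form f, d f = (∂f/∂x) dx + (∂f/∂y) dy + (∂f/∂z) dz. The components of the vector representation are exactly the entries of grad f in Cartesian coordinates:
  ∂f/∂x = 0
  ∂f/∂y = -9*y^2
  ∂f/∂z = 0.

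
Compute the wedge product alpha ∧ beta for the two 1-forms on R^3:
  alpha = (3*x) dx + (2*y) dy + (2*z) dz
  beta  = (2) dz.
alpha ∧ beta = (6*x) dx ∧ dz + (4*y) dy ∧ dz

Distribute the wedge, using dx_i ∧ dx_j = -dx_j ∧ dx_i and dx_i ∧ dx_i = 0. For each pair (i, j) with i < j, the coefficient of dx_i ∧ dx_j in alpha ∧ beta is (alpha_i * beta_j - alpha_j * beta_i). Collecting: alpha ∧ beta = (6*x) dx ∧ dz + (4*y) dy ∧ dz.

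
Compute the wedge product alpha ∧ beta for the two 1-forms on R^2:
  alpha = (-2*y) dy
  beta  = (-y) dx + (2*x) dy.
alpha ∧ beta = (-2*y^2) dx ∧ dy

Distribute the wedge, using dx_i ∧ dx_j = -dx_j ∧ dx_i and dx_i ∧ dx_i = 0. For each pair (i, j) with i < j, the coefficient of dx_i ∧ dx_j in alpha ∧ beta is (alpha_i * beta_j - alpha_j * beta_i). Collecting: alpha ∧ beta = (-2*y^2) dx ∧ dy.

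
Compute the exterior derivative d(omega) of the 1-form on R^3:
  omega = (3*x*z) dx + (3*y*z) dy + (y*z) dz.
d(omega) = (-3*x) dx ∧ dz + (-3*y + z) dy ∧ dz

For a 1-form omega = sum_i f_i dx_i, the exterior derivative is
  d(omega) = sum_{i < j} (∂f_j/∂x_i - ∂f_i/∂x_j) dx_i ∧ dx_j.
  coefficient of dx ∧ dz: ∂f_3/∂x - ∂f_1/∂z = ∂(y*z)/∂x - ∂(3*x*z)/∂z = -3*x
  coefficient of dy ∧ dz: ∂f_3/∂y - ∂f_2/∂z = ∂(y*z)/∂y - ∂(3*y*z)/∂z = -3*y + z
Assembling: d(omega) = (-3*x) dx ∧ dz + (-3*y + z) dy ∧ dz.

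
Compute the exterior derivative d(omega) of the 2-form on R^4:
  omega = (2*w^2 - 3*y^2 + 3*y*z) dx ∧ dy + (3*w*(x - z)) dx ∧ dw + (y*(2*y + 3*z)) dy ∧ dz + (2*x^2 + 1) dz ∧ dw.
d(omega) = (3*y) dx ∧ dy ∧ dz + (4*w) dx ∧ dy ∧ dw + (3*w + 4*x) dx ∧ dz ∧ dw

For a 2-form omega = sum_{i<j} g_{ij} dx_i ∧ dx_j, the exterior derivative is
  d(omega) = sum_{i<j} d(g_{ij}) ∧ dx_i ∧ dx_j = sum_{i<j, k} (∂g_{ij}/∂x_k) dx_k ∧ dx_i ∧ dx_j.
Expand each term, using dx_k ∧ dx_i ∧ dx_j = sgn(permutation) dx_{(a)} ∧ dx_{(b)} ∧ dx_{(c)} with (a < b < c) sorted:
  d(2*w^2 - 3*y^2 + 3*y*z) includes (∂/∂z)(2*w^2 - 3*y^2 + 3*y*z) dz = (3*y) dz, which multiplied by dx ∧ dy gives (3*y) dx ∧ dy ∧ dz
  d(2*w^2 - 3*y^2 + 3*y*z) includes (∂/∂w)(2*w^2 - 3*y^2 + 3*y*z) dw = (4*w) dw, which multiplied by dx ∧ dy gives (4*w) dx ∧ dy ∧ dw
  d(3*w*(x - z)) includes (∂/∂z)(3*w*(x - z)) dz = (-3*w) dz, which multiplied by dx ∧ dw gives (3*w) dx ∧ dz ∧ dw
  d(2*x^2 + 1) includes (∂/∂x)(2*x^2 + 1) dx = (4*x) dx, which multiplied by dz ∧ dw gives (4*x) dx ∧ dz ∧ dw
Collecting like 3-forms: d(omega) = (3*y) dx ∧ dy ∧ dz + (4*w) dx ∧ dy ∧ dw + (3*w + 4*x) dx ∧ dz ∧ dw.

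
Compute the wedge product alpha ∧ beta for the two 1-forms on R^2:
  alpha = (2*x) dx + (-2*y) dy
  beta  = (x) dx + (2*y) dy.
alpha ∧ beta = (6*x*y) dx ∧ dy

Distribute the wedge, using dx_i ∧ dx_j = -dx_j ∧ dx_i and dx_i ∧ dx_i = 0. For each pair (i, j) with i < j, the coefficient of dx_i ∧ dx_j in alpha ∧ beta is (alpha_i * beta_j - alpha_j * beta_i). Collecting: alpha ∧ beta = (6*x*y) dx ∧ dy.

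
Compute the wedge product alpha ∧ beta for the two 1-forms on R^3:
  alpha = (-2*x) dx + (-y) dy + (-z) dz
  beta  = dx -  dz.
alpha ∧ beta = (2*x + z) dx ∧ dz + (y) dx ∧ dy + (y) dy ∧ dz

Distribute the wedge, using dx_i ∧ dx_j = -dx_j ∧ dx_i and dx_i ∧ dx_i = 0. For each pair (i, j) with i < j, the coefficient of dx_i ∧ dx_j in alpha ∧ beta is (alpha_i * beta_j - alpha_j * beta_i). Collecting: alpha ∧ beta = (2*x + z) dx ∧ dz + (y) dx ∧ dy + (y) dy ∧ dz.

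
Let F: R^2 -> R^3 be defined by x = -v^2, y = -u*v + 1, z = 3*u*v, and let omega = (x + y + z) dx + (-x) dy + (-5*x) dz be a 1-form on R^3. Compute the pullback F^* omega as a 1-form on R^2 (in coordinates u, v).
F^* omega = (14*v^3) du + (2*v*(5*u*v + v^2 - 1)) dv

Using F^*(f dg) = (f ∘ F) d(g ∘ F), substitute each coordinate x_i by F_i(u, v) in f_i, and replace dx_i by d F_i = (∂F_i/∂u) du + (∂F_i/∂v) dv.
  For the x component: f_1(F) = 2*u*v - v^2 + 1; d F_1 = (0) du + (-2*v) dv
  For the y component: f_2(F) = v^2; d F_2 = (-v) du + (-u) dv
  For the z component: f_3(F) = 5*v^2; d F_3 = (3*v) du + (3*u) dv
Combining and collecting du, dv coefficients:
  coeff of du: 14*v^3
  coeff of dv: 2*v*(5*u*v + v^2 - 1)
F^* omega = (14*v^3) du + (2*v*(5*u*v + v^2 - 1)) dv.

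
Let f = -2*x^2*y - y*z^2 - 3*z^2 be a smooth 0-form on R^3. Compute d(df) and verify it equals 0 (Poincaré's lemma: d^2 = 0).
d(df) = 0

Step 1: df = sum_i (∂f/∂x_i) dx_i = (-4*x*y) dx + (-2*x^2 - z^2) dy + (2*z*(-y - 3)) dz.
Step 2: Apply d again. Using the 1-form formula, the coefficient of dx ∧ dy in d(df) is ∂^2 f/∂x ∂y - ∂^2 f/∂y ∂x = (-4*x) - (-4*x) = 0 (equality of mixed partials for smooth f).
Similarly for dx ∧ dz and dy ∧ dz — all coefficients vanish. So d(df) = 0.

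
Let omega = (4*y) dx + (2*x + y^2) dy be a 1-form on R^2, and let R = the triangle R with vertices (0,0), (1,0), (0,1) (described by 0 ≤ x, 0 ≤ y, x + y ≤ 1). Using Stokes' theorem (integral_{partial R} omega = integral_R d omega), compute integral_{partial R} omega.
integral_(partial R) omega = -1

Stokes: integral_partial_R omega = integral_R d omega with d omega = (∂Q/∂x - ∂P/∂y) dx ∧ dy.
  ∂Q/∂x = 2
  ∂P/∂y = 4
  integrand = ∂Q/∂x - ∂P/∂y = -2.
Integrating over R: integral_0^1 integral_0^{1-x} (-2) dy dx = -1.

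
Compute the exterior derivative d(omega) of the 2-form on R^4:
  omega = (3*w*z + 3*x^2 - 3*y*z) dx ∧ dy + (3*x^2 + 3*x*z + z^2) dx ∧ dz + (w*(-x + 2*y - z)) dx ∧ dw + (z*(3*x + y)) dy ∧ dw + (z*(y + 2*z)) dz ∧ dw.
d(omega) = (3*w - 3*y) dx ∧ dy ∧ dz + (-2*w + 6*z) dx ∧ dy ∧ dw + (w) dx ∧ dz ∧ dw + (-3*x - y + z) dy ∧ dz ∧ dw

For a 2-form omega = sum_{i<j} g_{ij} dx_i ∧ dx_j, the exterior derivative is
  d(omega) = sum_{i<j} d(g_{ij}) ∧ dx_i ∧ dx_j = sum_{i<j, k} (∂g_{ij}/∂x_k) dx_k ∧ dx_i ∧ dx_j.
Expand each term, using dx_k ∧ dx_i ∧ dx_j = sgn(permutation) dx_{(a)} ∧ dx_{(b)} ∧ dx_{(c)} with (a < b < c) sorted:
  d(3*w*z + 3*x^2 - 3*y*z) includes (∂/∂z)(3*w*z + 3*x^2 - 3*y*z) dz = (3*w - 3*y) dz, which multiplied by dx ∧ dy gives (3*w - 3*y) dx ∧ dy ∧ dz
  d(3*w*z + 3*x^2 - 3*y*z) includes (∂/∂w)(3*w*z + 3*x^2 - 3*y*z) dw = (3*z) dw, which multiplied by dx ∧ dy gives (3*z) dx ∧ dy ∧ dw
  d(w*(-x + 2*y - z)) includes (∂/∂y)(w*(-x + 2*y - z)) dy = (2*w) dy, which multiplied by dx ∧ dw gives (-2*w) dx ∧ dy ∧ dw
  d(w*(-x + 2*y - z)) includes (∂/∂z)(w*(-x + 2*y - z)) dz = (-w) dz, which multiplied by dx ∧ dw gives (w) dx ∧ dz ∧ dw
  d(z*(3*x + y)) includes (∂/∂x)(z*(3*x + y)) dx = (3*z) dx, which multiplied by dy ∧ dw gives (3*z) dx ∧ dy ∧ dw
  d(z*(3*x + y)) includes (∂/∂z)(z*(3*x + y)) dz = (3*x + y) dz, which multiplied by dy ∧ dw gives (-3*x - y) dy ∧ dz ∧ dw
  d(z*(y + 2*z)) includes (∂/∂y)(z*(y + 2*z)) dy = (z) dy, which multiplied by dz ∧ dw gives (z) dy ∧ dz ∧ dw
Collecting like 3-forms: d(omega) = (3*w - 3*y) dx ∧ dy ∧ dz + (-2*w + 6*z) dx ∧ dy ∧ dw + (w) dx ∧ dz ∧ dw + (-3*x - y + z) dy ∧ dz ∧ dw.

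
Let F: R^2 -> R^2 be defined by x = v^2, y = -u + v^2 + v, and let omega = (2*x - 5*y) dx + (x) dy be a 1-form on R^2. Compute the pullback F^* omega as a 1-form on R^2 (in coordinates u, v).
F^* omega = (-v^2) du + (v*(10*u - 4*v^2 - 9*v)) dv

Using F^*(f dg) = (f ∘ F) d(g ∘ F), substitute each coordinate x_i by F_i(u, v) in f_i, and replace dx_i by d F_i = (∂F_i/∂u) du + (∂F_i/∂v) dv.
  For the x component: f_1(F) = 5*u - 3*v^2 - 5*v; d F_1 = (0) du + (2*v) dv
  For the y component: f_2(F) = v^2; d F_2 = (-1) du + (2*v + 1) dv
Combining and collecting du, dv coefficients:
  coeff of du: -v^2
  coeff of dv: v*(10*u - 4*v^2 - 9*v)
F^* omega = (-v^2) du + (v*(10*u - 4*v^2 - 9*v)) dv.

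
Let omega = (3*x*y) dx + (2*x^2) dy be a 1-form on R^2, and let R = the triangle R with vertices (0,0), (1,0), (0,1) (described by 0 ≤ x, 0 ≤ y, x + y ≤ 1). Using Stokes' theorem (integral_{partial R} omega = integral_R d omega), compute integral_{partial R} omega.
integral_(partial R) omega = 1/6

Stokes: integral_partial_R omega = integral_R d omega with d omega = (∂Q/∂x - ∂P/∂y) dx ∧ dy.
  ∂Q/∂x = 4*x
  ∂P/∂y = 3*x
  integrand = ∂Q/∂x - ∂P/∂y = x.
Integrating over R: integral_0^1 integral_0^{1-x} (x) dy dx = 1/6.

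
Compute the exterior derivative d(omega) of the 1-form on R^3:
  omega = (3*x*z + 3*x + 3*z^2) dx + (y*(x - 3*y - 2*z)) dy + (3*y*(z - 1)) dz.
d(omega) = (y) dx ∧ dy + (-3*x - 6*z) dx ∧ dz + (2*y + 3*z - 3) dy ∧ dz

For a 1-form omega = sum_i f_i dx_i, the exterior derivative is
  d(omega) = sum_{i < j} (∂f_j/∂x_i - ∂f_i/∂x_j) dx_i ∧ dx_j.
  coefficient of dx ∧ dy: ∂f_2/∂x - ∂f_1/∂y = ∂(y*(x - 3*y - 2*z))/∂x - ∂(3*x*z + 3*x + 3*z^2)/∂y = y
  coefficient of dx ∧ dz: ∂f_3/∂x - ∂f_1/∂z = ∂(3*y*(z - 1))/∂x - ∂(3*x*z + 3*x + 3*z^2)/∂z = -3*x - 6*z
  coefficient of dy ∧ dz: ∂f_3/∂y - ∂f_2/∂z = ∂(3*y*(z - 1))/∂y - ∂(y*(x - 3*y - 2*z))/∂z = 2*y + 3*z - 3
Assembling: d(omega) = (y) dx ∧ dy + (-3*x - 6*z) dx ∧ dz + (2*y + 3*z - 3) dy ∧ dz.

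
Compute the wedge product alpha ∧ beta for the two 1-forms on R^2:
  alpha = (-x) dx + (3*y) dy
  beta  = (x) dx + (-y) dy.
alpha ∧ beta = (-2*x*y) dx ∧ dy

Distribute the wedge, using dx_i ∧ dx_j = -dx_j ∧ dx_i and dx_i ∧ dx_i = 0. For each pair (i, j) with i < j, the coefficient of dx_i ∧ dx_j in alpha ∧ beta is (alpha_i * beta_j - alpha_j * beta_i). Collecting: alpha ∧ beta = (-2*x*y) dx ∧ dy.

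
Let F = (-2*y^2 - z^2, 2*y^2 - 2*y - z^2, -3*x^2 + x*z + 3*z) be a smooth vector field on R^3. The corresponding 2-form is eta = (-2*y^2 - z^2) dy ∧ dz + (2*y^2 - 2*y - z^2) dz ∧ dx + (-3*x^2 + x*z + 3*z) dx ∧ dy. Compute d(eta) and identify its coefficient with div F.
d(eta) = (x + 4*y + 1) dx ∧ dy ∧ dz; div F = x + 4*y + 1

For a 2-form in R^3 of the form above, applying d gives a 3-form with coefficient ∂P/∂x + ∂Q/∂y + ∂R/∂z:
  ∂P/∂x = 0
  ∂Q/∂y = 4*y - 2
  ∂R/∂z = x + 3
Sum = x + 4*y + 1, which is exactly div F.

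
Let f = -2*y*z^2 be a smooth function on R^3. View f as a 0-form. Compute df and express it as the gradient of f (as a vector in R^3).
df = (0) dx + (-2*z^2) dy + (-4*y*z) dz; grad f = (0, -2*z^2, -4*y*z)

For a 0-form f, d f = (∂f/∂x) dx + (∂f/∂y) dy + (∂f/∂z) dz. The components of the vector representation are exactly the entries of grad f in Cartesian coordinates:
  ∂f/∂x = 0
  ∂f/∂y = -2*z^2
  ∂f/∂z = -4*y*z.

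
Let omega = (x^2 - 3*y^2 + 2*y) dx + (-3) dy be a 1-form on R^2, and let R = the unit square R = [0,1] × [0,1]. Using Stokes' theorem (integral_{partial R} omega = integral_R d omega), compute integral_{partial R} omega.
integral_(partial R) omega = 1

Stokes: integral_partial_R omega = integral_R d omega with d omega = (∂Q/∂x - ∂P/∂y) dx ∧ dy.
  ∂Q/∂x = 0
  ∂P/∂y = 2 - 6*y
  integrand = ∂Q/∂x - ∂P/∂y = 6*y - 2.
Integrating over R: integral_0^1 integral_0^1 (6*y - 2) dx dy = 1.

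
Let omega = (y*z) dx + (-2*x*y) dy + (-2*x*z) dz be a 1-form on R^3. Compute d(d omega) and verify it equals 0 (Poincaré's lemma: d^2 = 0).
d(d omega) = 0

Step 1: d omega = sum_{i<j} (∂f_j/∂x_i - ∂f_i/∂x_j) dx_i ∧ dx_j:
  coeff of dx ∧ dy: -2*y - z
  coeff of dx ∧ dz: -y - 2*z
  coeff of dy ∧ dz: 0
Step 2: Apply d again to each 2-form coefficient. The only possible 3-form in R^3 is dx ∧ dy ∧ dz, with coefficient
  ∂(coeff of dy∧dz)/∂x - ∂(coeff of dx∧dz)/∂y + ∂(coeff of dx∧dy)/∂z
  = ∂/∂x (0) - ∂/∂y (-y - 2*z) + ∂/∂z (-2*y - z).
Each of these terms simplifies to sums of mixed partials that cancel in pairs. The result is 0 (by equality of mixed partials for smooth functions — Schwarz / Clairaut).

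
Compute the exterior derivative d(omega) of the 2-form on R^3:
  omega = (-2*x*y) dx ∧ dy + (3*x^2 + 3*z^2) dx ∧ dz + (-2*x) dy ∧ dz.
d(omega) = (-2) dx ∧ dy ∧ dz

For a 2-form omega = sum_{i<j} g_{ij} dx_i ∧ dx_j, the exterior derivative is
  d(omega) = sum_{i<j} d(g_{ij}) ∧ dx_i ∧ dx_j = sum_{i<j, k} (∂g_{ij}/∂x_k) dx_k ∧ dx_i ∧ dx_j.
Expand each term, using dx_k ∧ dx_i ∧ dx_j = sgn(permutation) dx_{(a)} ∧ dx_{(b)} ∧ dx_{(c)} with (a < b < c) sorted:
  d(-2*x) includes (∂/∂x)(-2*x) dx = (-2) dx, which multiplied by dy ∧ dz gives (-2) dx ∧ dy ∧ dz
Collecting like 3-forms: d(omega) = (-2) dx ∧ dy ∧ dz.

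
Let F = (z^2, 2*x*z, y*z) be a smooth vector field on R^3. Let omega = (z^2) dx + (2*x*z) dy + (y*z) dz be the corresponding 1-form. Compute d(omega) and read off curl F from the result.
d(omega) = (-2*x + z) dy ∧ dz + (2*z) dz ∧ dx + (2*z) dx ∧ dy; curl F = (-2*x + z, 2*z, 2*z)

d omega = sum_{i<j} (∂f_j/∂x_i - ∂f_i/∂x_j) dx_i ∧ dx_j. Under the identification (dy ∧ dz, dz ∧ dx, dx ∧ dy) ↔ (e_x, e_y, e_z), the coefficients are exactly the components of curl F. Compute:
  ∂R/∂y - ∂Q/∂z = (z) - (2*x) = -2*x + z
  ∂P/∂z - ∂R/∂x = (2*z) - (0) = 2*z
  ∂Q/∂x - ∂P/∂y = (2*z) - (0) = 2*z.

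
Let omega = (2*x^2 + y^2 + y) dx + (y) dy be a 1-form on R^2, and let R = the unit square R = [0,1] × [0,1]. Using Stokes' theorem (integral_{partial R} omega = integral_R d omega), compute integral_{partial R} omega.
integral_(partial R) omega = -2

Stokes: integral_partial_R omega = integral_R d omega with d omega = (∂Q/∂x - ∂P/∂y) dx ∧ dy.
  ∂Q/∂x = 0
  ∂P/∂y = 2*y + 1
  integrand = ∂Q/∂x - ∂P/∂y = -2*y - 1.
Integrating over R: integral_0^1 integral_0^1 (-2*y - 1) dx dy = -2.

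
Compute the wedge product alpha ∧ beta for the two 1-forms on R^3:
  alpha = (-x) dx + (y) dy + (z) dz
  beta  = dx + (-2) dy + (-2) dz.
alpha ∧ beta = (2*x - y) dx ∧ dy + (2*x - z) dx ∧ dz + (-2*y + 2*z) dy ∧ dz

Distribute the wedge, using dx_i ∧ dx_j = -dx_j ∧ dx_i and dx_i ∧ dx_i = 0. For each pair (i, j) with i < j, the coefficient of dx_i ∧ dx_j in alpha ∧ beta is (alpha_i * beta_j - alpha_j * beta_i). Collecting: alpha ∧ beta = (2*x - y) dx ∧ dy + (2*x - z) dx ∧ dz + (-2*y + 2*z) dy ∧ dz.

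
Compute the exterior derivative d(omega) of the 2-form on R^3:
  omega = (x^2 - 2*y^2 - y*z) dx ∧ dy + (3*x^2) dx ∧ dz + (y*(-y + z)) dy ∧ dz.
d(omega) = (-y) dx ∧ dy ∧ dz

For a 2-form omega = sum_{i<j} g_{ij} dx_i ∧ dx_j, the exterior derivative is
  d(omega) = sum_{i<j} d(g_{ij}) ∧ dx_i ∧ dx_j = sum_{i<j, k} (∂g_{ij}/∂x_k) dx_k ∧ dx_i ∧ dx_j.
Expand each term, using dx_k ∧ dx_i ∧ dx_j = sgn(permutation) dx_{(a)} ∧ dx_{(b)} ∧ dx_{(c)} with (a < b < c) sorted:
  d(x^2 - 2*y^2 - y*z) includes (∂/∂z)(x^2 - 2*y^2 - y*z) dz = (-y) dz, which multiplied by dx ∧ dy gives (-y) dx ∧ dy ∧ dz
Collecting like 3-forms: d(omega) = (-y) dx ∧ dy ∧ dz.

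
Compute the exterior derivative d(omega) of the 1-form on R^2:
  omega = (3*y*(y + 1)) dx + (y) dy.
d(omega) = (-6*y - 3) dx ∧ dy

For a 1-form omega = sum_i f_i dx_i, the exterior derivative is
  d(omega) = sum_{i < j} (∂f_j/∂x_i - ∂f_i/∂x_j) dx_i ∧ dx_j.
  coefficient of dx ∧ dy: ∂f_2/∂x - ∂f_1/∂y = ∂(y)/∂x - ∂(3*y*(y + 1))/∂y = -6*y - 3
Assembling: d(omega) = (-6*y - 3) dx ∧ dy.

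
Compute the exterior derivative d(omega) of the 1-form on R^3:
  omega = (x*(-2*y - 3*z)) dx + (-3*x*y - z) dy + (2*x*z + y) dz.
d(omega) = (2*x - 3*y) dx ∧ dy + (3*x + 2*z) dx ∧ dz + (2) dy ∧ dz

For a 1-form omega = sum_i f_i dx_i, the exterior derivative is
  d(omega) = sum_{i < j} (∂f_j/∂x_i - ∂f_i/∂x_j) dx_i ∧ dx_j.
  coefficient of dx ∧ dy: ∂f_2/∂x - ∂f_1/∂y = ∂(-3*x*y - z)/∂x - ∂(x*(-2*y - 3*z))/∂y = 2*x - 3*y
  coefficient of dx ∧ dz: ∂f_3/∂x - ∂f_1/∂z = ∂(2*x*z + y)/∂x - ∂(x*(-2*y - 3*z))/∂z = 3*x + 2*z
  coefficient of dy ∧ dz: ∂f_3/∂y - ∂f_2/∂z = ∂(2*x*z + y)/∂y - ∂(-3*x*y - z)/∂z = 2
Assembling: d(omega) = (2*x - 3*y) dx ∧ dy + (3*x + 2*z) dx ∧ dz + (2) dy ∧ dz.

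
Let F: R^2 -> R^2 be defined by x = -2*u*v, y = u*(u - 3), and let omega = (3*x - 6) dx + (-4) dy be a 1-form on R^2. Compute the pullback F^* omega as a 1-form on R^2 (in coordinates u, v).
F^* omega = (12*u*v^2 - 8*u + 12*v + 12) du + (12*u*(u*v + 1)) dv

Using F^*(f dg) = (f ∘ F) d(g ∘ F), substitute each coordinate x_i by F_i(u, v) in f_i, and replace dx_i by d F_i = (∂F_i/∂u) du + (∂F_i/∂v) dv.
  For the x component: f_1(F) = -6*u*v - 6; d F_1 = (-2*v) du + (-2*u) dv
  For the y component: f_2(F) = -4; d F_2 = (2*u - 3) du + (0) dv
Combining and collecting du, dv coefficients:
  coeff of du: 12*u*v^2 - 8*u + 12*v + 12
  coeff of dv: 12*u*(u*v + 1)
F^* omega = (12*u*v^2 - 8*u + 12*v + 12) du + (12*u*(u*v + 1)) dv.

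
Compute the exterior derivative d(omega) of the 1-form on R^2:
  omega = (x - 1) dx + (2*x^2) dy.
d(omega) = (4*x) dx ∧ dy

For a 1-form omega = sum_i f_i dx_i, the exterior derivative is
  d(omega) = sum_{i < j} (∂f_j/∂x_i - ∂f_i/∂x_j) dx_i ∧ dx_j.
  coefficient of dx ∧ dy: ∂f_2/∂x - ∂f_1/∂y = ∂(2*x^2)/∂x - ∂(x - 1)/∂y = 4*x
Assembling: d(omega) = (4*x) dx ∧ dy.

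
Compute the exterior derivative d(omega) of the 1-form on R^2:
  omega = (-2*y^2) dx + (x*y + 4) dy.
d(omega) = (5*y) dx ∧ dy

For a 1-form omega = sum_i f_i dx_i, the exterior derivative is
  d(omega) = sum_{i < j} (∂f_j/∂x_i - ∂f_i/∂x_j) dx_i ∧ dx_j.
  coefficient of dx ∧ dy: ∂f_2/∂x - ∂f_1/∂y = ∂(x*y + 4)/∂x - ∂(-2*y^2)/∂y = 5*y
Assembling: d(omega) = (5*y) dx ∧ dy.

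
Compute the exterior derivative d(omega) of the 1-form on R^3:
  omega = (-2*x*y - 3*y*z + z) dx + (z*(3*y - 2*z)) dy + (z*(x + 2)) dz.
d(omega) = (2*x + 3*z) dx ∧ dy + (3*y + z - 1) dx ∧ dz + (-3*y + 4*z) dy ∧ dz

For a 1-form omega = sum_i f_i dx_i, the exterior derivative is
  d(omega) = sum_{i < j} (∂f_j/∂x_i - ∂f_i/∂x_j) dx_i ∧ dx_j.
  coefficient of dx ∧ dy: ∂f_2/∂x - ∂f_1/∂y = ∂(z*(3*y - 2*z))/∂x - ∂(-2*x*y - 3*y*z + z)/∂y = 2*x + 3*z
  coefficient of dx ∧ dz: ∂f_3/∂x - ∂f_1/∂z = ∂(z*(x + 2))/∂x - ∂(-2*x*y - 3*y*z + z)/∂z = 3*y + z - 1
  coefficient of dy ∧ dz: ∂f_3/∂y - ∂f_2/∂z = ∂(z*(x + 2))/∂y - ∂(z*(3*y - 2*z))/∂z = -3*y + 4*z
Assembling: d(omega) = (2*x + 3*z) dx ∧ dy + (3*y + z - 1) dx ∧ dz + (-3*y + 4*z) dy ∧ dz.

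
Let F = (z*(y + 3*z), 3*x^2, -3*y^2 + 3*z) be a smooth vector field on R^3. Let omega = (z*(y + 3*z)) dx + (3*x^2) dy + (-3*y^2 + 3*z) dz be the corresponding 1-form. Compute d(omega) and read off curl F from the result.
d(omega) = (-6*y) dy ∧ dz + (y + 6*z) dz ∧ dx + (6*x - z) dx ∧ dy; curl F = (-6*y, y + 6*z, 6*x - z)

d omega = sum_{i<j} (∂f_j/∂x_i - ∂f_i/∂x_j) dx_i ∧ dx_j. Under the identification (dy ∧ dz, dz ∧ dx, dx ∧ dy) ↔ (e_x, e_y, e_z), the coefficients are exactly the components of curl F. Compute:
  ∂R/∂y - ∂Q/∂z = (-6*y) - (0) = -6*y
  ∂P/∂z - ∂R/∂x = (y + 6*z) - (0) = y + 6*z
  ∂Q/∂x - ∂P/∂y = (6*x) - (z) = 6*x - z.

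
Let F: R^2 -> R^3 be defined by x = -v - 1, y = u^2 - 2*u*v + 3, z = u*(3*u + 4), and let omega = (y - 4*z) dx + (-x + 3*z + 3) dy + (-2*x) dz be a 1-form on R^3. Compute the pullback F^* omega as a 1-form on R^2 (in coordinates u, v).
F^* omega = (18*u^3 - 18*u^2*v + 24*u^2 - 10*u*v + 20*u - 2*v^2 + 8) du + (-18*u^3 - 13*u^2 + 8*u - 3) dv

Using F^*(f dg) = (f ∘ F) d(g ∘ F), substitute each coordinate x_i by F_i(u, v) in f_i, and replace dx_i by d F_i = (∂F_i/∂u) du + (∂F_i/∂v) dv.
  For the x component: f_1(F) = -11*u^2 - 2*u*v - 16*u + 3; d F_1 = (0) du + (-1) dv
  For the y component: f_2(F) = 9*u^2 + 12*u + v + 4; d F_2 = (2*u - 2*v) du + (-2*u) dv
  For the z component: f_3(F) = 2*v + 2; d F_3 = (6*u + 4) du + (0) dv
Combining and collecting du, dv coefficients:
  coeff of du: 18*u^3 - 18*u^2*v + 24*u^2 - 10*u*v + 20*u - 2*v^2 + 8
  coeff of dv: -18*u^3 - 13*u^2 + 8*u - 3
F^* omega = (18*u^3 - 18*u^2*v + 24*u^2 - 10*u*v + 20*u - 2*v^2 + 8) du + (-18*u^3 - 13*u^2 + 8*u - 3) dv.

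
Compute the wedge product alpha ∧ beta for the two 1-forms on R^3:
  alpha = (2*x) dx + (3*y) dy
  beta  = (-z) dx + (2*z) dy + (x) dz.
alpha ∧ beta = (z*(4*x + 3*y)) dx ∧ dy + (2*x^2) dx ∧ dz + (3*x*y) dy ∧ dz

Distribute the wedge, using dx_i ∧ dx_j = -dx_j ∧ dx_i and dx_i ∧ dx_i = 0. For each pair (i, j) with i < j, the coefficient of dx_i ∧ dx_j in alpha ∧ beta is (alpha_i * beta_j - alpha_j * beta_i). Collecting: alpha ∧ beta = (z*(4*x + 3*y)) dx ∧ dy + (2*x^2) dx ∧ dz + (3*x*y) dy ∧ dz.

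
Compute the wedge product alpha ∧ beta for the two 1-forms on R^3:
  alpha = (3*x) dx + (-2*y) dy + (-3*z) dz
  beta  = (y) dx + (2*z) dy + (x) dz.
alpha ∧ beta = (6*x*z + 2*y^2) dx ∧ dy + (3*x^2 + 3*y*z) dx ∧ dz + (-2*x*y + 6*z^2) dy ∧ dz

Distribute the wedge, using dx_i ∧ dx_j = -dx_j ∧ dx_i and dx_i ∧ dx_i = 0. For each pair (i, j) with i < j, the coefficient of dx_i ∧ dx_j in alpha ∧ beta is (alpha_i * beta_j - alpha_j * beta_i). Collecting: alpha ∧ beta = (6*x*z + 2*y^2) dx ∧ dy + (3*x^2 + 3*y*z) dx ∧ dz + (-2*x*y + 6*z^2) dy ∧ dz.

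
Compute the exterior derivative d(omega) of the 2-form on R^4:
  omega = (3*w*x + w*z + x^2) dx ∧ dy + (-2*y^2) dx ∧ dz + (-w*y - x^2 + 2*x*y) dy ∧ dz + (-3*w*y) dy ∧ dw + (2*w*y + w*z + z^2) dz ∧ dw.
d(omega) = (w - 2*x + 6*y) dx ∧ dy ∧ dz + (3*x + z) dx ∧ dy ∧ dw + (2*w - y) dy ∧ dz ∧ dw

For a 2-form omega = sum_{i<j} g_{ij} dx_i ∧ dx_j, the exterior derivative is
  d(omega) = sum_{i<j} d(g_{ij}) ∧ dx_i ∧ dx_j = sum_{i<j, k} (∂g_{ij}/∂x_k) dx_k ∧ dx_i ∧ dx_j.
Expand each term, using dx_k ∧ dx_i ∧ dx_j = sgn(permutation) dx_{(a)} ∧ dx_{(b)} ∧ dx_{(c)} with (a < b < c) sorted:
  d(3*w*x + w*z + x^2) includes (∂/∂z)(3*w*x + w*z + x^2) dz = (w) dz, which multiplied by dx ∧ dy gives (w) dx ∧ dy ∧ dz
  d(3*w*x + w*z + x^2) includes (∂/∂w)(3*w*x + w*z + x^2) dw = (3*x + z) dw, which multiplied by dx ∧ dy gives (3*x + z) dx ∧ dy ∧ dw
  d(-2*y^2) includes (∂/∂y)(-2*y^2) dy = (-4*y) dy, which multiplied by dx ∧ dz gives (4*y) dx ∧ dy ∧ dz
  d(-w*y - x^2 + 2*x*y) includes (∂/∂x)(-w*y - x^2 + 2*x*y) dx = (-2*x + 2*y) dx, which multiplied by dy ∧ dz gives (-2*x + 2*y) dx ∧ dy ∧ dz
  d(-w*y - x^2 + 2*x*y) includes (∂/∂w)(-w*y - x^2 + 2*x*y) dw = (-y) dw, which multiplied by dy ∧ dz gives (-y) dy ∧ dz ∧ dw
  d(2*w*y + w*z + z^2) includes (∂/∂y)(2*w*y + w*z + z^2) dy = (2*w) dy, which multiplied by dz ∧ dw gives (2*w) dy ∧ dz ∧ dw
Collecting like 3-forms: d(omega) = (w - 2*x + 6*y) dx ∧ dy ∧ dz + (3*x + z) dx ∧ dy ∧ dw + (2*w - y) dy ∧ dz ∧ dw.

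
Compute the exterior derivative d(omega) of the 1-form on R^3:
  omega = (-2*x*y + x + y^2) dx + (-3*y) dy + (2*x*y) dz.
d(omega) = (2*x - 2*y) dx ∧ dy + (2*y) dx ∧ dz + (2*x) dy ∧ dz

For a 1-form omega = sum_i f_i dx_i, the exterior derivative is
  d(omega) = sum_{i < j} (∂f_j/∂x_i - ∂f_i/∂x_j) dx_i ∧ dx_j.
  coefficient of dx ∧ dy: ∂f_2/∂x - ∂f_1/∂y = ∂(-3*y)/∂x - ∂(-2*x*y + x + y^2)/∂y = 2*x - 2*y
  coefficient of dx ∧ dz: ∂f_3/∂x - ∂f_1/∂z = ∂(2*x*y)/∂x - ∂(-2*x*y + x + y^2)/∂z = 2*y
  coefficient of dy ∧ dz: ∂f_3/∂y - ∂f_2/∂z = ∂(2*x*y)/∂y - ∂(-3*y)/∂z = 2*x
Assembling: d(omega) = (2*x - 2*y) dx ∧ dy + (2*y) dx ∧ dz + (2*x) dy ∧ dz.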